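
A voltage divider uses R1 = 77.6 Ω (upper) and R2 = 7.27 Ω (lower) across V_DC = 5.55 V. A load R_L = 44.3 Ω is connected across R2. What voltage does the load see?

R2 ‖ R_L = (7.27 × 44.3)/(7.27 + 44.3) = 6.245 Ω.
Then V_out = V_DC · R2'/(R1 + R2') = 5.55 × 6.245/83.85 = 0.4134 V.

V_out ≈ 0.413 V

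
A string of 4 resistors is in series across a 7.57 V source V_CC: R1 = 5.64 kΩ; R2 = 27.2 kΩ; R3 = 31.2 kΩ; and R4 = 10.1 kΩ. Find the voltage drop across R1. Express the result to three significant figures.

Series total: ΣR = 5.64 + 27.2 + 31.2 + 10.1 = 74.14 kΩ.
By the voltage-divider rule, V = 7.57 × 5.640/74.14 = 0.5759 V.

V ≈ 0.576 V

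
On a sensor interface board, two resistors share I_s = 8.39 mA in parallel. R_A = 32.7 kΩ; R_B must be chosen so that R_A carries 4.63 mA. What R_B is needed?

R_B ≈ 40.3 kΩ

The fraction through R_A equals R_B/(R_A+R_B).
With f = 0.5518, R_B = R_A · f/(1−f) = 32.7 × 1.231 = 40.27 kΩ.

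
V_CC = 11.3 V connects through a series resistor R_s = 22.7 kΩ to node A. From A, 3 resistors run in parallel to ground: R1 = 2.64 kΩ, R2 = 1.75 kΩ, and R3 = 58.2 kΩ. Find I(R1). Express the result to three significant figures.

Parallel bank: R_p = 1/(1/2.64 + 1/1.75 + 1/58.2) = 1.034 kΩ.
V_A = 11.3 × 1.034/23.73 = 0.4922 V.
I(R1) = V_A / R1 = 0.4922/2.64 = 0.1864 mA.

I ≈ 0.186 mA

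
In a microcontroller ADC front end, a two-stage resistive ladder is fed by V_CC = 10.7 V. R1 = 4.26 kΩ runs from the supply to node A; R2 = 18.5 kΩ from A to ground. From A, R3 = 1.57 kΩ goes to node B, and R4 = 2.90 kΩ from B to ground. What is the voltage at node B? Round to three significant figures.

Node A sees R2 in parallel with the series input of stage 2, R3 + R4 = 4.470 kΩ.
Effective lower resistance at A: R2 ‖ 4.470 = 3.600 kΩ.
V_A = 10.7 × 3.600/(4.26 + 3.600) = 4.901 V.
Stage 2 is unloaded, so V_B = V_A · R4/(R3+R4) = 4.901 × 2.90/4.470 = 3.180 V.

V_B ≈ 3.18 V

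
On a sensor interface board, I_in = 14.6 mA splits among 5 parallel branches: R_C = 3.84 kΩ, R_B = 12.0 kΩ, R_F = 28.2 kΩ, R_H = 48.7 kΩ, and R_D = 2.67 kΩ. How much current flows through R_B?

I ≈ 1.57 mA

Conductances: ΣG = 1/3.84 + 1/12.0 + 1/28.2 + 1/48.7 + 1/2.67 = 0.7743 (1/kΩ).
By the current-divider rule, I = I_in · G_k/ΣG = 14.6 × 0.1076 = 1.571 mA.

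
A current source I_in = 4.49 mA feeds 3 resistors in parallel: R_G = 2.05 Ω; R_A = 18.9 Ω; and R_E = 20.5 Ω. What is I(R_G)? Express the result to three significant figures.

Total conductance ΣG = 1/2.05 + 1/18.9 + 1/20.5 = 0.5895 (units of 1/Ω).
Current divider: I(R_G) = I_in · G_k/ΣG = 4.49 × (0.4878/0.5895) = 4.49 × 0.8275 = 3.715 mA.

I ≈ 3.72 mA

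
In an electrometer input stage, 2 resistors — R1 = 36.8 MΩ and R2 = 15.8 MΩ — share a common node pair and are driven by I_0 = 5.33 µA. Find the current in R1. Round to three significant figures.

I ≈ 1.60 µA

With just two branches, the current splits inversely with resistance.
I(R1) = 5.33 × 15.8/(36.8 + 15.8) = 5.33 × 0.3004 = 1.601 µA.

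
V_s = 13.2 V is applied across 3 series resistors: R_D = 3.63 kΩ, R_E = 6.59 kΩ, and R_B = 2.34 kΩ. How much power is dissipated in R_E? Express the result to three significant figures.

Series current I = V_s/ΣR = 13.2/12.56 = 1.051 mA.
P(R_E) = I²·R_E = (1.051)² × 6.59 = 7.279 mW.

P ≈ 7.28 mW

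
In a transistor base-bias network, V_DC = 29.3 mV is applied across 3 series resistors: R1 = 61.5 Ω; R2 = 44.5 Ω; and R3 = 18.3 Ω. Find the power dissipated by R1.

The common current is I = 29.3/124.3 = 0.2357 mA.
P(R1) = I²·R1 = (0.2357)² × 61.5 = 3.417 µW.

P ≈ 3.42 µW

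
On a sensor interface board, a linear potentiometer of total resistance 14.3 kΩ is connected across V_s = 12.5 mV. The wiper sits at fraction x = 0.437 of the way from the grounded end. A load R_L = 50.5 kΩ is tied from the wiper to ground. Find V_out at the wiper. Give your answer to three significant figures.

Split the track: R_lower = x·R_p = 6.249 kΩ, R_upper = (1−x)·R_p = 8.051 kΩ.
(x·R_p) ‖ R_L = 5.561 kΩ.
V_out = 12.5 × 5.561/(8.051 + 5.561) = 5.107 mV.
(Unloaded: V_out = x·V_s = 5.46 mV.)

V_out ≈ 5.11 mV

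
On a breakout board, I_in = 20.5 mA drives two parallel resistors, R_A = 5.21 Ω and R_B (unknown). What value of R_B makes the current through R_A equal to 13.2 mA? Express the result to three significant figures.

Two-branch current divider: I_A = I_in · R_B/(R_A + R_B).
With f = 0.6439, R_B = R_A · f/(1−f) = 5.21 × 1.808 = 9.421 Ω.

R_B ≈ 9.42 Ω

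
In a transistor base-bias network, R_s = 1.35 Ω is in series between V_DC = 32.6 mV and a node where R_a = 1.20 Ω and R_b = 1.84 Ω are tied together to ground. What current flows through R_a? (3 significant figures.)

I ≈ 9.50 mA

Combine the parallel branches: R_p = (1/1.20 + 1/1.84)⁻¹ = 0.7263 Ω.
V_A = 32.6 × 0.7263/2.076 = 11.40 mV.
I(R_a) = V_A / R_a = 11.40/1.20 = 9.503 mA.
(Check via current divider: I_total = 15.70 mA; share G_k/ΣG = 0.6053 → same result.)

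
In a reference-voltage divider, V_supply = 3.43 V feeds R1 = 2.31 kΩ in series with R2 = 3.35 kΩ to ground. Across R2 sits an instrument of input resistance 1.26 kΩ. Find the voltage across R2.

First combine the lower leg with the load: R2 ‖ R_L = 0.9156 kΩ.
Then V_out = V_supply · R2'/(R1 + R2') = 3.43 × 0.9156/3.226 = 0.9736 V.

V_out ≈ 0.974 V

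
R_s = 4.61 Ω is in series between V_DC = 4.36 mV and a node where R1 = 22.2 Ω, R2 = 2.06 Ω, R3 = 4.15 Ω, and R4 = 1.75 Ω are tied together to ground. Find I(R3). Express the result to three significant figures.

Equivalent of the parallel group: R_p = 0.7447 Ω.
Node voltage V_A = V_DC · R_p/(R_s + R_p) = 4.36 × 0.1391 = 0.6063 mV.
Branch current I = V_A/R3 = 0.6063/4.15 = 0.1461 mA.

I ≈ 0.146 mA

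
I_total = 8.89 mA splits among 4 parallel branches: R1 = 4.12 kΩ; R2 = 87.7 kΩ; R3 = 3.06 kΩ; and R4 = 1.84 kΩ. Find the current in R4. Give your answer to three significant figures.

I ≈ 4.30 mA

Conductances: ΣG = 1/4.12 + 1/87.7 + 1/3.06 + 1/1.84 = 1.124 (1/kΩ).
By the current-divider rule, I = I_total · G_k/ΣG = 8.89 × 0.4834 = 4.297 mA.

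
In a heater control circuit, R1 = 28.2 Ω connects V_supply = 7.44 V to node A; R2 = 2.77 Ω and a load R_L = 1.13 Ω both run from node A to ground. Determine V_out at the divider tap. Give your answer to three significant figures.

V_out ≈ 0.206 V

First combine the lower leg with the load: R2 ‖ R_L = 0.8026 Ω.
Now apply the divider: V_out = 7.44 × 0.02767 = 0.2059 V.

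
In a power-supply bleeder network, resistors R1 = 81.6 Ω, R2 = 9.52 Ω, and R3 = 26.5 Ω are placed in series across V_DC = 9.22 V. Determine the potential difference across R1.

ΣR = 81.6 + 9.52 + 26.5 = 117.6 Ω.
V = V_DC · R/ΣR = 9.22 × 0.6938 = 6.396 V.

V ≈ 6.40 V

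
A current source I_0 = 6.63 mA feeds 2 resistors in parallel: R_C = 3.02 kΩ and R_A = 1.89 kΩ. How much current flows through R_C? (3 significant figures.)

With just two branches, the current splits inversely with resistance.
So I = 6.63 × 1.89/4.910 = 2.552 mA.

I ≈ 2.55 mA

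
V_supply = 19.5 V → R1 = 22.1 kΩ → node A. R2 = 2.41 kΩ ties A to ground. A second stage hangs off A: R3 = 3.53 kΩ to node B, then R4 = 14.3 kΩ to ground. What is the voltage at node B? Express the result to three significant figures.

Node A sees R2 in parallel with the series input of stage 2, R3 + R4 = 17.83 kΩ.
R2 ‖ (R3+R4) = 2.123 kΩ.
First divider: V_A = V_supply · 2.123/(22.1 + 2.123) = 1.709 V.
Then the unloaded second divider: V_B = V_A × R4/(R3+R4) = 1.709 × 0.8020 = 1.371 V.

V_B ≈ 1.37 V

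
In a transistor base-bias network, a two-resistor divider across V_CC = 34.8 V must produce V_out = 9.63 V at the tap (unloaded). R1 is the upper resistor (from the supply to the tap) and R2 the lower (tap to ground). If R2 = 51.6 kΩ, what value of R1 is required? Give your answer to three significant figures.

R1 ≈ 135 kΩ

V_out/V_CC = R2/(R1+R2) = 0.2767.
R1 = R2·(1/k − 1) = 51.6 × 2.614 = 134.9 kΩ.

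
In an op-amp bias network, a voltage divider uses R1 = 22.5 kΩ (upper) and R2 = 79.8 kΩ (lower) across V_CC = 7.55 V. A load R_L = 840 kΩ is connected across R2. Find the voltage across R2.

V_out ≈ 5.77 V

R2 ‖ R_L = (79.8 × 840)/(79.8 + 840) = 72.88 kΩ.
Now apply the divider: V_out = 7.55 × 0.7641 = 5.769 V.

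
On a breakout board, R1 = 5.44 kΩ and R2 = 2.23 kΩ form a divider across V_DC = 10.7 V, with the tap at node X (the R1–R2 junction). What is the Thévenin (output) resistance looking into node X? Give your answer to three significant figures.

With V_DC suppressed (replaced by a short), R_th = R1 ‖ R2 = (5.440 × 2.23)/(5.440 + 2.23) = 1.582 kΩ.

R_th ≈ 1.58 kΩ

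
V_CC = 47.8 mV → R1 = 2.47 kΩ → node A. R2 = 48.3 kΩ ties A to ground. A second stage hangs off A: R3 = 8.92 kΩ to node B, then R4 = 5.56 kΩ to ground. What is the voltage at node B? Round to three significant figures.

The second stage (R3 + R4 = 14.48 kΩ) loads node A in parallel with R2.
Effective lower resistance at A: R2 ‖ 14.48 = 11.14 kΩ.
First divider: V_A = V_CC · 11.14/(2.47 + 11.14) = 39.13 mV.
Stage 2 is unloaded, so V_B = V_A · R4/(R3+R4) = 39.13 × 5.56/14.48 = 15.02 mV.

V_B ≈ 15.0 mV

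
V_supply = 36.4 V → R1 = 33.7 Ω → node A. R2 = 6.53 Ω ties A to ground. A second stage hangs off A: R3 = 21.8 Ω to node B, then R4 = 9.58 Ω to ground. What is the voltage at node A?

Node A sees R2 in parallel with the series input of stage 2, R3 + R4 = 31.38 Ω.
R2 ‖ (R3+R4) = 5.405 Ω.
So V_A = 36.4 × 0.1382 = 5.031 V.

V_A ≈ 5.03 V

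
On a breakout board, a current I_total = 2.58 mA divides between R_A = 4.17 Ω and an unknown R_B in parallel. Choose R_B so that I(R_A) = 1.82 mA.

The fraction through R_A equals R_B/(R_A+R_B).
With f = 0.7054, R_B = R_A · f/(1−f) = 4.17 × 2.395 = 9.986 Ω.

R_B ≈ 9.99 Ω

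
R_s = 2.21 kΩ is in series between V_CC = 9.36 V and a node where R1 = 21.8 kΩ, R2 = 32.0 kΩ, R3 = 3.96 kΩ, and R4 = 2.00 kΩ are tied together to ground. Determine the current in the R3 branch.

Equivalent of the parallel group: R_p = 1.205 kΩ.
V_A = 9.36 × 1.205/3.415 = 3.303 V.
Branch current I = V_A/R3 = 3.303/3.96 = 0.8342 mA.

I ≈ 0.834 mA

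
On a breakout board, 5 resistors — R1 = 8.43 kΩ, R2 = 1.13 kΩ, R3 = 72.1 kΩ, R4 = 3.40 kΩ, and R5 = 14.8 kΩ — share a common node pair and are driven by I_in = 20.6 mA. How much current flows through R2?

I ≈ 13.2 mA

ΣG = 1/8.43 + 1/1.13 + 1/72.1 + 1/3.40 + 1/14.8 = 1.379.
By the current-divider rule, I = I_in · G_k/ΣG = 20.6 × 0.6417 = 13.22 mA.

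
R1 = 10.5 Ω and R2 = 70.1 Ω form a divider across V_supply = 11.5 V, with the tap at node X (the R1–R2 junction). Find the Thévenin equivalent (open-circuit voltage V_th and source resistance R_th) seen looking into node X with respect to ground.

V_th ≈ 10.0 V, R_th ≈ 9.13 Ω

With X open, the divider is unloaded: V_th = 11.5 × 70.1/80.60 = 10.00 V.
Looking into X with the source shorted: R_th = R1·R2/(R1+R2) = 10.50 × 70.1/80.60 = 9.132 Ω.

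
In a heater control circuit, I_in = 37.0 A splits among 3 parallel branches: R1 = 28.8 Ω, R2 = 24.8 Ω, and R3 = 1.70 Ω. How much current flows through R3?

Total conductance ΣG = 1/28.8 + 1/24.8 + 1/1.70 = 0.6633 (units of 1/Ω).
By the current-divider rule, I = I_in · G_k/ΣG = 37.0 × 0.8869 = 32.81 A.

I ≈ 32.8 A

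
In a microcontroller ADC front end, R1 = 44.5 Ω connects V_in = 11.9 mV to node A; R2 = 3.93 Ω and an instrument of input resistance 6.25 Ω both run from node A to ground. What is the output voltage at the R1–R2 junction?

V_out ≈ 0.612 mV

R2 ‖ R_L = (3.93 × 6.25)/(3.93 + 6.25) = 2.413 Ω.
Then V_out = V_in · R2'/(R1 + R2') = 11.9 × 2.413/46.91 = 0.6120 mV.
(Unloaded it would be 0.966 mV; the load pulls it down.)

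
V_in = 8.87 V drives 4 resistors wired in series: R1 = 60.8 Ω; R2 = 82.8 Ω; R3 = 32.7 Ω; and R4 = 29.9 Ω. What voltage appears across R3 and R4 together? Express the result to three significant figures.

V ≈ 2.69 V

ΣR = 60.8 + 82.8 + 32.7 + 29.9 = 206.2 Ω.
R_{R3..R4} = 32.7 + 29.9 = 62.60 Ω.
Voltage divider: V = V_in · (62.60 / 206.2) = 8.87 × 0.3036 = 2.693 V.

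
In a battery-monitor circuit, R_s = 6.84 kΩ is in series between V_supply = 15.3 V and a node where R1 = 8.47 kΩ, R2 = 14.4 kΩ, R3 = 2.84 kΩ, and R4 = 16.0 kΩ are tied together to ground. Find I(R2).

I ≈ 0.208 mA

Equivalent of the parallel group: R_p = 1.661 kΩ.
V_A = 15.3 × 1.661/8.501 = 2.989 V.
I(R2) = V_A / R2 = 2.989/14.4 = 0.2076 mA.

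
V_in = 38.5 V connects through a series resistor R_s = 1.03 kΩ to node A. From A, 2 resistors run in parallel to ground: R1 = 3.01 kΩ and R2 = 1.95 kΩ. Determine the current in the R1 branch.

Parallel bank: R_p = 1/(1/3.01 + 1/1.95) = 1.183 kΩ.
Node voltage V_A = V_in · R_p/(R_s + R_p) = 38.5 × 0.5346 = 20.58 V.
I(R1) = V_A / R1 = 20.58/3.01 = 6.838 mA.
(Equivalently: I_total = 17.39 mA, then current-divider fraction G_k/ΣG = 0.3931.)

I ≈ 6.84 mA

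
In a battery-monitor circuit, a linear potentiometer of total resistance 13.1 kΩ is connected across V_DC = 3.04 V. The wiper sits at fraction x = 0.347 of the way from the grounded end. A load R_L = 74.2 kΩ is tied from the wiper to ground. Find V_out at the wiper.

Split the track: R_lower = x·R_p = 4.546 kΩ, R_upper = (1−x)·R_p = 8.554 kΩ.
R_L loads the lower segment: effective lower R = 4.283 kΩ.
Then V_out = V_DC · 4.283/(8.554 + 4.283) = 1.014 V.
(Unloaded: V_out = x·V_DC = 1.05 V.)

V_out ≈ 1.01 V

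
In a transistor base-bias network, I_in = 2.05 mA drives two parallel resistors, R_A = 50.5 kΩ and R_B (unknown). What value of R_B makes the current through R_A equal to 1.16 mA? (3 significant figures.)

Two-branch current divider: I_A = I_in · R_B/(R_A + R_B).
With f = 0.5659, R_B = R_A · f/(1−f) = 50.5 × 1.303 = 65.82 kΩ.

R_B ≈ 65.8 kΩ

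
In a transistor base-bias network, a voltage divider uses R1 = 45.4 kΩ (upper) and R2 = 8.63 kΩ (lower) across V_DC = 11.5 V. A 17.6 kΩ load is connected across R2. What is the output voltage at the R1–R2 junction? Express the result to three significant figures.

First combine the lower leg with the load: R2 ‖ R_L = 5.791 kΩ.
Then V_out = V_DC · R2'/(R1 + R2') = 11.5 × 5.791/51.19 = 1.301 V.
(Unloaded it would be 1.84 V; the load pulls it down.)

V_out ≈ 1.30 V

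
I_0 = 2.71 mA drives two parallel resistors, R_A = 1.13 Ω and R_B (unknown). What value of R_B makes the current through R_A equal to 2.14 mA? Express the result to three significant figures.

Two-branch current divider: I_A = I_0 · R_B/(R_A + R_B).
2.14/2.71 = R_B/(R_A + R_B) → R_B = R_A · (0.7897)/(1 − 0.7897) = 1.13 × 3.754 = 4.242 Ω.

R_B ≈ 4.24 Ω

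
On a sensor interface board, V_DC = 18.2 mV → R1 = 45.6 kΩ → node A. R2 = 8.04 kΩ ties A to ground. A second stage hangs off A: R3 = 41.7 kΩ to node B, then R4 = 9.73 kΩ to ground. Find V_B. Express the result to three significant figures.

The second stage (R3 + R4 = 51.43 kΩ) loads node A in parallel with R2.
Effective lower resistance at A: R2 ‖ 51.43 = 6.953 kΩ.
So V_A = 18.2 × 0.1323 = 2.408 mV.
Stage 2 is unloaded, so V_B = V_A · R4/(R3+R4) = 2.408 × 9.73/51.43 = 0.4556 mV.

V_B ≈ 0.456 mV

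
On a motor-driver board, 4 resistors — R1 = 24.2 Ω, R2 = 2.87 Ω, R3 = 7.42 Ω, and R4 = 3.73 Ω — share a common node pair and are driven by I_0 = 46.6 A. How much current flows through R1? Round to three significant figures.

I ≈ 2.43 A

Total conductance ΣG = 1/24.2 + 1/2.87 + 1/7.42 + 1/3.73 = 0.7926 (units of 1/Ω).
R1 takes the fraction G_k/ΣG = 0.04132/0.7926 = 0.05213, so I = 46.6 × 0.05213 = 2.429 A.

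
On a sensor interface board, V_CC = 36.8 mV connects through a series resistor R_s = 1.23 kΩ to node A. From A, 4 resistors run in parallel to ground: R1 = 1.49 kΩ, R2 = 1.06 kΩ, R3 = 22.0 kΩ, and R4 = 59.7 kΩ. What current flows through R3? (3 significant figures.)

I ≈ 0.546 µA

Equivalent of the parallel group: R_p = 0.5964 kΩ.
V_A by voltage divider: V_A = 36.8 × 0.5964/(1.23 + 0.5964) = 12.02 mV.
I(R3) = V_A / R3 = 12.02/22.0 = 0.5462 µA.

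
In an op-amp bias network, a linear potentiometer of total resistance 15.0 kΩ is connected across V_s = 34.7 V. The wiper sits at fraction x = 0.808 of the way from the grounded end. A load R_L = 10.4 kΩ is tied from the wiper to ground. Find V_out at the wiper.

The pot divides into 2.880 kΩ above the wiper and 12.12 kΩ below.
R_L loads the lower segment: effective lower R = 5.597 kΩ.
Loaded-divider output: V_out = 34.7 × 0.6603 = 22.91 V.
(Unloaded: V_out = x·V_s = 28.0 V.)

V_out ≈ 22.9 V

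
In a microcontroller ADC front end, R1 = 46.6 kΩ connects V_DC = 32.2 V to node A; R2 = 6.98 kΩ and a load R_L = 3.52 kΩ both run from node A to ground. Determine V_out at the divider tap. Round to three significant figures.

The load sits in parallel with R2, giving an effective lower resistance R2' = R2·R_L/(R2+R_L) = 2.340 kΩ.
Voltage divider with the loaded lower leg: V_out = 32.2 × 2.340/(46.6 + 2.340) = 32.2 × 0.04781 = 1.540 V.
(Unloaded it would be 4.19 V; the load pulls it down.)

V_out ≈ 1.54 V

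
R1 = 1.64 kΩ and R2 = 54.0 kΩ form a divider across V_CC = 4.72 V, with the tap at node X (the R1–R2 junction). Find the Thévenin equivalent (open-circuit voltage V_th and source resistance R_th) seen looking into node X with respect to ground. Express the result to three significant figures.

V_th ≈ 4.58 V, R_th ≈ 1.59 kΩ

V_th is the unloaded tap voltage: V_CC · R2/(R1+R2) = 4.72 × 0.9705 = 4.581 V.
With V_CC suppressed (replaced by a short), R_th = R1 ‖ R2 = (1.640 × 54.0)/(1.640 + 54.0) = 1.592 kΩ.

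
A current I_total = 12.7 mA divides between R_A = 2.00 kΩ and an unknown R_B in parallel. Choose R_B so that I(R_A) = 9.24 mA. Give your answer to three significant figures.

The fraction through R_A equals R_B/(R_A+R_B).
9.24/12.7 = R_B/(R_A + R_B) → R_B = R_A · (0.7276)/(1 − 0.7276) = 2.00 × 2.671 = 5.341 kΩ.

R_B ≈ 5.34 kΩ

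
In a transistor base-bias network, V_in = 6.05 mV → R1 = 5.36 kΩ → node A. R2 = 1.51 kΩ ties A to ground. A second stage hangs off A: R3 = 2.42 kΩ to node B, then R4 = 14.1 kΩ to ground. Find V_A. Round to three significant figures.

V_A ≈ 1.24 mV

Looking into the second stage from A: R3 + R4 = 16.52 kΩ appears in parallel with R2.
Effective lower resistance at A: R2 ‖ 16.52 = 1.384 kΩ.
V_A = 6.05 × 1.384/(5.36 + 1.384) = 1.241 mV.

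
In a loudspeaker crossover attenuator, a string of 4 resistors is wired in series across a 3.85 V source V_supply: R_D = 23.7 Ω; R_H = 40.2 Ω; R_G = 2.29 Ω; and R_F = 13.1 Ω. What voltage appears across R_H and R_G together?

V ≈ 2.06 V

Total series resistance ΣR = 23.7 + 40.2 + 2.29 + 13.1 = 79.29 Ω.
R_{R_H..R_G} = 40.2 + 2.29 = 42.49 Ω.
By the voltage-divider rule, V = 3.85 × 42.49/79.29 = 2.063 V.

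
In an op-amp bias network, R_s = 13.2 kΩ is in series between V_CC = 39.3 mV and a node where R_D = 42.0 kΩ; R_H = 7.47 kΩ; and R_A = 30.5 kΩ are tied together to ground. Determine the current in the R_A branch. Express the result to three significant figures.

Parallel bank: R_p = 1/(1/42.0 + 1/7.47 + 1/30.5) = 5.250 kΩ.
Node voltage V_A = V_CC · R_p/(R_s + R_p) = 39.3 × 0.2846 = 11.18 mV.
I(R_A) = V_A / R_A = 11.18/30.5 = 0.3667 µA.

I ≈ 0.367 µA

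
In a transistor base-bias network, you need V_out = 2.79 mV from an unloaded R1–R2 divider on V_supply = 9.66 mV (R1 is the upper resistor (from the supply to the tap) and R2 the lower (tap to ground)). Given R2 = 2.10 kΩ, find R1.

R1 ≈ 5.17 kΩ

The divider ratio is R2/(R1+R2) = 2.79/9.66 = 0.2888.
Rearranging, R1 = R2·(1−k)/k = 2.10 × 2.462 = 5.171 kΩ.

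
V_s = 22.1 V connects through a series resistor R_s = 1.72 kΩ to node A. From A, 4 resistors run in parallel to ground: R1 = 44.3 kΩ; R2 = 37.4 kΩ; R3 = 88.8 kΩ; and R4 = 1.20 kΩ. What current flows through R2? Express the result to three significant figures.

Equivalent of the parallel group: R_p = 1.119 kΩ.
V_A = 22.1 × 1.119/2.839 = 8.709 V.
Branch current I = V_A/R2 = 8.709/37.4 = 0.2329 mA.
(Check via current divider: I_total = 7.785 mA; share G_k/ΣG = 0.02991 → same result.)

I ≈ 0.233 mA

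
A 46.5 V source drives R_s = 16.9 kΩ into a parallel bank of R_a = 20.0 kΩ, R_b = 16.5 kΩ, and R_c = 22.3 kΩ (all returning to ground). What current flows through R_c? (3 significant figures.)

I ≈ 0.575 mA

Parallel bank: R_p = 1/(1/20.0 + 1/16.5 + 1/22.3) = 6.433 kΩ.
V_A = 46.5 × 6.433/23.33 = 12.82 V.
I(R_c) = V_A / R_c = 12.82/22.3 = 0.5749 mA.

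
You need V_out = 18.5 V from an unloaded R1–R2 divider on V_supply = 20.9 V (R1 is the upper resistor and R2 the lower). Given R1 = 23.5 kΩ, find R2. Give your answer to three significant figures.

Required fraction k = V_out/V_supply = 0.8852.
Rearranging, R2 = R1·k/(1−k) = 23.5 × 7.708 = 181.1 kΩ.

R2 ≈ 181 kΩ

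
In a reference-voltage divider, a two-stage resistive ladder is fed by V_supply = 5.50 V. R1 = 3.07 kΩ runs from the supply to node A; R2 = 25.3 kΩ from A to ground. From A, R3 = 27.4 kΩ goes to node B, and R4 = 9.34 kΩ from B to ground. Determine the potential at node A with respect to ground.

The second stage (R3 + R4 = 36.74 kΩ) loads node A in parallel with R2.
R2 ‖ (R3+R4) = 14.98 kΩ.
So V_A = 5.50 × 0.8299 = 4.565 V.

V_A ≈ 4.56 V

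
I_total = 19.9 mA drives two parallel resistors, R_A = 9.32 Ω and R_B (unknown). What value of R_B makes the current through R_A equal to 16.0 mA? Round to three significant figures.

In a two-way split, I_A/I_total = R_B/(R_A + R_B).
With f = 0.8040, R_B = R_A · f/(1−f) = 9.32 × 4.103 = 38.24 Ω.

R_B ≈ 38.2 Ω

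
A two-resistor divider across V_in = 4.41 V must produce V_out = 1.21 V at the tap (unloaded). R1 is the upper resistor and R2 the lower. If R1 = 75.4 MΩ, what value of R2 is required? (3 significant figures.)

R2 ≈ 28.5 MΩ

V_out/V_in = R2/(R1+R2) = 0.2744.
So R2 = R1 · V_out/(V_in − V_out) = 75.4 × 1.21/(4.41 − 1.21) = 75.4 × 0.3781 = 28.51 MΩ.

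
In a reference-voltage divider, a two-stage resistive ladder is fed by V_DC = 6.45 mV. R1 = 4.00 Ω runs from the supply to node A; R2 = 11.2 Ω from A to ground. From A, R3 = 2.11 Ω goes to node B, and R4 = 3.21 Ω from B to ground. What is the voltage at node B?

Looking into the second stage from A: R3 + R4 = 5.320 Ω appears in parallel with R2.
R2 ‖ (R3+R4) = 3.607 Ω.
V_A = 6.45 × 3.607/(4.00 + 3.607) = 3.058 mV.
Stage 2 is unloaded, so V_B = V_A · R4/(R3+R4) = 3.058 × 3.21/5.320 = 1.845 mV.

V_B ≈ 1.85 mV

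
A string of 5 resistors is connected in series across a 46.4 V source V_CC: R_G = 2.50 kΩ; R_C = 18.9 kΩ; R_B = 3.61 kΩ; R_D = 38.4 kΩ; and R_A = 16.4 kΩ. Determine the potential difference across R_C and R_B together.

V ≈ 13.1 V

ΣR = 2.50 + 18.9 + 3.61 + 38.4 + 16.4 = 79.81 kΩ.
R_{R_C..R_B} = 18.9 + 3.61 = 22.51 kΩ.
Voltage divider: V = V_CC · (22.51 / 79.81) = 46.4 × 0.2820 = 13.09 V.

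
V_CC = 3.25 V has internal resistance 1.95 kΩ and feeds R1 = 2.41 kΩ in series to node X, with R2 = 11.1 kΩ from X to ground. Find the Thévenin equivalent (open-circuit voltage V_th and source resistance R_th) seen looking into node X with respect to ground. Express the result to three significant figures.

V_th ≈ 2.33 V, R_th ≈ 3.13 kΩ

R1' = 1.95 + 2.41 = 4.360 kΩ (source resistance + R1).
V_th is the unloaded tap voltage: V_CC · R2/(R1'+R2) = 3.25 × 0.7180 = 2.333 V.
Looking into X with the source shorted: R_th = R1'·R2/(R1'+R2) = 4.360 × 11.1/15.46 = 3.130 kΩ.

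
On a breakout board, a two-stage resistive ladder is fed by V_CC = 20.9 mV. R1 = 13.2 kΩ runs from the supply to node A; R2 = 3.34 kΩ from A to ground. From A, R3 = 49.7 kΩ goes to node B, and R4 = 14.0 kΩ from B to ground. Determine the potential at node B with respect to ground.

The second stage (R3 + R4 = 63.70 kΩ) loads node A in parallel with R2.
Effective lower resistance at A: R2 ‖ 63.70 = 3.174 kΩ.
So V_A = 20.9 × 0.1938 = 4.051 mV.
Stage 2 is unloaded, so V_B = V_A · R4/(R3+R4) = 4.051 × 14.0/63.70 = 0.8903 mV.

V_B ≈ 0.890 mV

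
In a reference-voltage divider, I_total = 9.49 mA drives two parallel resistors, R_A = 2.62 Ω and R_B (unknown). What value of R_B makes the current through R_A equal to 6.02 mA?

Two-branch current divider: I_A = I_total · R_B/(R_A + R_B).
6.02/9.49 = R_B/(R_A + R_B) → R_B = R_A · (0.6344)/(1 − 0.6344) = 2.62 × 1.735 = 4.545 Ω.

R_B ≈ 4.55 Ω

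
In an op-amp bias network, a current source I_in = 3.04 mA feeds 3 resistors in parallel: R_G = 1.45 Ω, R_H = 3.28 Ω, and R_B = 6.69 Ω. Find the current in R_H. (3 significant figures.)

Conductances: ΣG = 1/1.45 + 1/3.28 + 1/6.69 = 1.144 (1/Ω).
R_H takes the fraction G_k/ΣG = 0.3049/1.144 = 0.2665, so I = 3.04 × 0.2665 = 0.8102 mA.

I ≈ 0.810 mA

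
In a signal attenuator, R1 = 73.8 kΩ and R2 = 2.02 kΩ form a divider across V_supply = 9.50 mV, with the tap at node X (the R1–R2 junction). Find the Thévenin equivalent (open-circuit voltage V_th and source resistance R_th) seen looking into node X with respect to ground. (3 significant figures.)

V_th ≈ 0.253 mV, R_th ≈ 1.97 kΩ

With X open, the divider is unloaded: V_th = 9.50 × 2.02/75.82 = 0.2531 mV.
With V_supply suppressed (replaced by a short), R_th = R1 ‖ R2 = (73.80 × 2.02)/(73.80 + 2.02) = 1.966 kΩ.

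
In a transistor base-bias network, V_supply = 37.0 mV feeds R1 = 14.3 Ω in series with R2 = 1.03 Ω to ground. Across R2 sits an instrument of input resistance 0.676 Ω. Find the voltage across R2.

The load sits in parallel with R2, giving an effective lower resistance R2' = R2·R_L/(R2+R_L) = 0.4081 Ω.
Now apply the divider: V_out = 37.0 × 0.02775 = 1.027 mV.

V_out ≈ 1.03 mV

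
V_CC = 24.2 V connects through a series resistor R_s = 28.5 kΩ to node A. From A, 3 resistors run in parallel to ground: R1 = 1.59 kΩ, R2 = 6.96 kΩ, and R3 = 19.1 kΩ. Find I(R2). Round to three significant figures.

I ≈ 0.142 mA

Parallel bank: R_p = 1/(1/1.59 + 1/6.96 + 1/19.1) = 1.212 kΩ.
Node voltage V_A = V_CC · R_p/(R_s + R_p) = 24.2 × 0.04080 = 0.9873 V.
Branch current I = V_A/R2 = 0.9873/6.96 = 0.1419 mA.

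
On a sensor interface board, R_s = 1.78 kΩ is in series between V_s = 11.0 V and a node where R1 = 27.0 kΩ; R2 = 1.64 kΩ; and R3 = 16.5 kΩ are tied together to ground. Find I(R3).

Parallel bank: R_p = 1/(1/27.0 + 1/1.64 + 1/16.5) = 1.414 kΩ.
V_A by voltage divider: V_A = 11.0 × 1.414/(1.78 + 1.414) = 4.869 V.
I(R3) = V_A / R3 = 4.869/16.5 = 0.2951 mA.
(Equivalently: I_total = 3.444 mA, then current-divider fraction G_k/ΣG = 0.08567.)

I ≈ 0.295 mA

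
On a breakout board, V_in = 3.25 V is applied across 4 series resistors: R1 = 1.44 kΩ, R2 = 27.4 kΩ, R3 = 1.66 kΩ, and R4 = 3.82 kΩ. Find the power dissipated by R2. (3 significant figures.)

P ≈ 0.246 mW

ΣR = 34.32 kΩ → I = 3.25/34.32 = 0.09470 mA.
P = I²R = 0.008968 × 27.4 = 0.2457 mW.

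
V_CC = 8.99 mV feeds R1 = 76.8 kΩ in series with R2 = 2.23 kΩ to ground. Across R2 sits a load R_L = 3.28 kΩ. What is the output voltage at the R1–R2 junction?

First combine the lower leg with the load: R2 ‖ R_L = 1.327 kΩ.
Now apply the divider: V_out = 8.99 × 0.01699 = 0.1528 mV.
(Unloaded it would be 0.254 mV; the load pulls it down.)

V_out ≈ 0.153 mV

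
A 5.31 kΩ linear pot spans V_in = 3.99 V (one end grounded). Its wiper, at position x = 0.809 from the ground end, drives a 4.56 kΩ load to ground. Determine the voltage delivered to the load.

The pot divides into 1.014 kΩ above the wiper and 4.296 kΩ below.
Lower segment in parallel with the load: 4.296 ‖ 4.56 = 2.212 kΩ.
Loaded-divider output: V_out = 3.99 × 0.6856 = 2.736 V.

V_out ≈ 2.74 V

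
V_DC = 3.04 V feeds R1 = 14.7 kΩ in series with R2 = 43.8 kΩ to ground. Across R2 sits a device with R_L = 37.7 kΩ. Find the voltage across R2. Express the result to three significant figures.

First combine the lower leg with the load: R2 ‖ R_L = 20.26 kΩ.
Voltage divider with the loaded lower leg: V_out = 3.04 × 20.26/(14.7 + 20.26) = 3.04 × 0.5795 = 1.762 V.
(Unloaded it would be 2.28 V; the load pulls it down.)

V_out ≈ 1.76 V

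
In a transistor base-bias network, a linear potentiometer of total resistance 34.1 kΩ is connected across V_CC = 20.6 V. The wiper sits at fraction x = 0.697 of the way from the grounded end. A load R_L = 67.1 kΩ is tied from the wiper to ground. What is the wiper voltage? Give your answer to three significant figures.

V_out ≈ 13.0 V

Lower segment x·R_p = 23.77 kΩ; upper segment (1−x)·R_p = 10.33 kΩ.
(x·R_p) ‖ R_L = 17.55 kΩ.
Loaded-divider output: V_out = 20.6 × 0.6294 = 12.97 V.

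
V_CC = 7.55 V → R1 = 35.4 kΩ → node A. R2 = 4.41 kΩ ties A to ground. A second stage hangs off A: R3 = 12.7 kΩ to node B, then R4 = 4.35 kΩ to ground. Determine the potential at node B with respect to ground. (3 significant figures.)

Looking into the second stage from A: R3 + R4 = 17.05 kΩ appears in parallel with R2.
R2 ‖ (R3+R4) = 3.504 kΩ.
V_A = 7.55 × 3.504/(35.4 + 3.504) = 0.6800 V.
V_B = V_A × 0.2551 = 0.1735 V.

V_B ≈ 0.173 V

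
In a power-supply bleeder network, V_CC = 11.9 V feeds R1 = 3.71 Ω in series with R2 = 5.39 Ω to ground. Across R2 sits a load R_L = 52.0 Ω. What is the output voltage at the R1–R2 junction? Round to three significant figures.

First combine the lower leg with the load: R2 ‖ R_L = 4.884 Ω.
Now apply the divider: V_out = 11.9 × 0.5683 = 6.763 V.

V_out ≈ 6.76 V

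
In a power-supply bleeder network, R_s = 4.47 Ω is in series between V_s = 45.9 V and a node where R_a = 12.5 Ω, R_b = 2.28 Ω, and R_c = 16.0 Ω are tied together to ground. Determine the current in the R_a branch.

I ≈ 1.02 A

Equivalent of the parallel group: R_p = 1.721 Ω.
Node voltage V_A = V_s · R_p/(R_s + R_p) = 45.9 × 0.2780 = 12.76 V.
Branch current I = V_A/R_a = 12.76/12.5 = 1.021 A.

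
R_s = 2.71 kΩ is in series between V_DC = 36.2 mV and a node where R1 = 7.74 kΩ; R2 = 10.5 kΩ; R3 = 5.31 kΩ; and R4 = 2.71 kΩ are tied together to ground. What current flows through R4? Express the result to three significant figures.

I ≈ 4.28 µA

Parallel bank: R_p = 1/(1/7.74 + 1/10.5 + 1/5.31 + 1/2.71) = 1.279 kΩ.
V_A = 36.2 × 1.279/3.989 = 11.61 mV.
I(R4) = V_A / R4 = 11.61/2.71 = 4.283 µA.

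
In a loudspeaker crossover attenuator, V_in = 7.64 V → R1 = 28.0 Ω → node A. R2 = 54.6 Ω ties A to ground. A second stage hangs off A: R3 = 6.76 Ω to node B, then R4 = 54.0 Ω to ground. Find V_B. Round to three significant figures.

V_B ≈ 3.44 V

The second stage (R3 + R4 = 60.76 Ω) loads node A in parallel with R2.
Effective lower resistance at A: R2 ‖ 60.76 = 28.76 Ω.
V_A = 7.64 × 28.76/(28.0 + 28.76) = 3.871 V.
Then the unloaded second divider: V_B = V_A × R4/(R3+R4) = 3.871 × 0.8887 = 3.440 V.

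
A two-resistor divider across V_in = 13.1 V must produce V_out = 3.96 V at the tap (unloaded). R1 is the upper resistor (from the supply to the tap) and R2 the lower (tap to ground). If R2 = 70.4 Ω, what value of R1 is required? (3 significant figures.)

V_out/V_in = R2/(R1+R2) = 0.3023.
R1 = R2·(1/k − 1) = 70.4 × 2.308 = 162.5 Ω.

R1 ≈ 162 Ω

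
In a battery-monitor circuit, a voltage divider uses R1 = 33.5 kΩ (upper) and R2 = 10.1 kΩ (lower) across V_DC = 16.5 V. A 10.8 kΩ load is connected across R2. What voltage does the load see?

V_out ≈ 2.22 V

The load sits in parallel with R2, giving an effective lower resistance R2' = R2·R_L/(R2+R_L) = 5.219 kΩ.
Voltage divider with the loaded lower leg: V_out = 16.5 × 5.219/(33.5 + 5.219) = 16.5 × 0.1348 = 2.224 V.
(Unloaded it would be 3.82 V; the load pulls it down.)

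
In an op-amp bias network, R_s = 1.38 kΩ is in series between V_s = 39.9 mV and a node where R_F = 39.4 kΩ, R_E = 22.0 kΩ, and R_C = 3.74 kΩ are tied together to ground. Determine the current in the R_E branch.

Equivalent of the parallel group: R_p = 2.957 kΩ.
V_A = 39.9 × 2.957/4.337 = 27.20 mV.
I(R_E) = V_A / R_E = 27.20/22.0 = 1.237 µA.
(Equivalently: I_total = 9.201 µA, then current-divider fraction G_k/ΣG = 0.1344.)

I ≈ 1.24 µA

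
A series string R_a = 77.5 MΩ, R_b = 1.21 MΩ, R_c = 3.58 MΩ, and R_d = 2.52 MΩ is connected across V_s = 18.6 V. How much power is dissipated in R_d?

P ≈ 0.121 µW

The common current is I = 18.6/84.81 = 0.2193 µA.
P = I²R = 0.04810 × 2.52 = 0.1212 µW.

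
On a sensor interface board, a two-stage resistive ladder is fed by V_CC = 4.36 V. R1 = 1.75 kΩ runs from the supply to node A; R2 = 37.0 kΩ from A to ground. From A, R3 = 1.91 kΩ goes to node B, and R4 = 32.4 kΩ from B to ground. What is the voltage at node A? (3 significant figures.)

V_A ≈ 3.97 V

Node A sees R2 in parallel with the series input of stage 2, R3 + R4 = 34.31 kΩ.
R2 ‖ (R3+R4) = 17.80 kΩ.
First divider: V_A = V_CC · 17.80/(1.75 + 17.80) = 3.970 V.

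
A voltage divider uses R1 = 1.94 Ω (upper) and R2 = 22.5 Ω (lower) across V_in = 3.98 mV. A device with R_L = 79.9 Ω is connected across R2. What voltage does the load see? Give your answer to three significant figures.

V_out ≈ 3.58 mV

The load sits in parallel with R2, giving an effective lower resistance R2' = R2·R_L/(R2+R_L) = 17.56 Ω.
Voltage divider with the loaded lower leg: V_out = 3.98 × 17.56/(1.94 + 17.56) = 3.98 × 0.9005 = 3.584 mV.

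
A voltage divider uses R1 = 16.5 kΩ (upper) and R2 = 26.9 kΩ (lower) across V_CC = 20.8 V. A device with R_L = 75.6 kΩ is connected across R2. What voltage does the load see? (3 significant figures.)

V_out ≈ 11.4 V

R2 ‖ R_L = (26.9 × 75.6)/(26.9 + 75.6) = 19.84 kΩ.
Voltage divider with the loaded lower leg: V_out = 20.8 × 19.84/(16.5 + 19.84) = 20.8 × 0.5460 = 11.36 V.
(Unloaded it would be 12.9 V; the load pulls it down.)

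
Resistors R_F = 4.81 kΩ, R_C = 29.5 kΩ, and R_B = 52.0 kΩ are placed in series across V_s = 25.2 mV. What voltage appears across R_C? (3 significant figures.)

V ≈ 8.61 mV

Series total: ΣR = 4.81 + 29.5 + 52.0 = 86.31 kΩ.
Voltage divider: V = V_s · (29.50 / 86.31) = 25.2 × 0.3418 = 8.613 mV.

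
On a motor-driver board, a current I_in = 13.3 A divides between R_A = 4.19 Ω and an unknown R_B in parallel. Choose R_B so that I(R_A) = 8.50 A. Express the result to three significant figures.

R_B ≈ 7.42 Ω

The fraction through R_A equals R_B/(R_A+R_B).
8.50/13.3 = R_B/(R_A + R_B) → R_B = R_A · (0.6391)/(1 − 0.6391) = 4.19 × 1.771 = 7.420 Ω.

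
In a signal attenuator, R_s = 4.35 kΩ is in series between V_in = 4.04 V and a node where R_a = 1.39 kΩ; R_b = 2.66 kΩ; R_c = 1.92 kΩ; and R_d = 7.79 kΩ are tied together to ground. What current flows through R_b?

Combine the parallel branches: R_p = (1/1.39 + 1/2.66 + 1/1.92 + 1/7.79)⁻¹ = 0.5732 kΩ.
Node voltage V_A = V_in · R_p/(R_s + R_p) = 4.04 × 0.1164 = 0.4704 V.
Branch current I = V_A/R_b = 0.4704/2.66 = 0.1768 mA.
(Check via current divider: I_total = 0.8206 mA; share G_k/ΣG = 0.2155 → same result.)

I ≈ 0.177 mA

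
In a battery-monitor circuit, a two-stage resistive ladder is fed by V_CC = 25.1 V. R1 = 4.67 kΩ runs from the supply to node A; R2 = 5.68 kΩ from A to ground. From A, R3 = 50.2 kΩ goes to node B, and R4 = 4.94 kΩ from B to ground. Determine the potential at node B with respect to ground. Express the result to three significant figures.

Looking into the second stage from A: R3 + R4 = 55.14 kΩ appears in parallel with R2.
R2 ‖ (R3+R4) = 5.150 kΩ.
V_A = 25.1 × 5.150/(4.67 + 5.150) = 13.16 V.
Stage 2 is unloaded, so V_B = V_A · R4/(R3+R4) = 13.16 × 4.94/55.14 = 1.179 V.

V_B ≈ 1.18 V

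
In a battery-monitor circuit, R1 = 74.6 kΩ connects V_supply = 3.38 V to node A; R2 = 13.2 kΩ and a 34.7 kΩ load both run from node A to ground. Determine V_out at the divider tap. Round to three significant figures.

First combine the lower leg with the load: R2 ‖ R_L = 9.562 kΩ.
Then V_out = V_supply · R2'/(R1 + R2') = 3.38 × 9.562/84.16 = 0.3840 V.
(Unloaded it would be 0.508 V; the load pulls it down.)

V_out ≈ 0.384 V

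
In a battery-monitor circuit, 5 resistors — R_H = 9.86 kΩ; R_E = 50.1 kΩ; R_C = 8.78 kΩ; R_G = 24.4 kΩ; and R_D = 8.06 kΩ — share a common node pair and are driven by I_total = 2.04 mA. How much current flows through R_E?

Conductances: ΣG = 1/9.86 + 1/50.1 + 1/8.78 + 1/24.4 + 1/8.06 = 0.4003 (1/kΩ).
R_E takes the fraction G_k/ΣG = 0.01996/0.4003 = 0.04986, so I = 2.04 × 0.04986 = 0.1017 mA.

I ≈ 0.102 mA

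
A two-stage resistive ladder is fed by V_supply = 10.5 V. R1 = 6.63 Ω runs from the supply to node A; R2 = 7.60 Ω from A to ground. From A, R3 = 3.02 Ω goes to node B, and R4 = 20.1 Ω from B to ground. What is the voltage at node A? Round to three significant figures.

V_A ≈ 4.86 V

Looking into the second stage from A: R3 + R4 = 23.12 Ω appears in parallel with R2.
Effective lower resistance at A: R2 ‖ 23.12 = 5.720 Ω.
V_A = 10.5 × 5.720/(6.63 + 5.720) = 4.863 V.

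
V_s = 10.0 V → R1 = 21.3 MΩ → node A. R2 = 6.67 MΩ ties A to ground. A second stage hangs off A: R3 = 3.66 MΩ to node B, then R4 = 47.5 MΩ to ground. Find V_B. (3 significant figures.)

V_B ≈ 2.01 V

Node A sees R2 in parallel with the series input of stage 2, R3 + R4 = 51.16 MΩ.
Effective lower resistance at A: R2 ‖ 51.16 = 5.901 MΩ.
First divider: V_A = V_s · 5.901/(21.3 + 5.901) = 2.169 V.
Then the unloaded second divider: V_B = V_A × R4/(R3+R4) = 2.169 × 0.9285 = 2.014 V.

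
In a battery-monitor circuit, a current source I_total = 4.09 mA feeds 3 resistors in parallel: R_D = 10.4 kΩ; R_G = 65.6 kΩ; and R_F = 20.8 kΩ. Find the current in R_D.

Total conductance ΣG = 1/10.4 + 1/65.6 + 1/20.8 = 0.1595 (units of 1/kΩ).
Current divider: I(R_D) = I_total · G_k/ΣG = 4.09 × (0.09615/0.1595) = 4.09 × 0.6029 = 2.466 mA.

I ≈ 2.47 mA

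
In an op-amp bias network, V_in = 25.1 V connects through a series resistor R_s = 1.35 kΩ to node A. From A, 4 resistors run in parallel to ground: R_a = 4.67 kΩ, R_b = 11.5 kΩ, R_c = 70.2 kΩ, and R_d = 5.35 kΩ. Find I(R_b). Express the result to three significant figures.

Combine the parallel branches: R_p = (1/4.67 + 1/11.5 + 1/70.2 + 1/5.35)⁻¹ = 1.991 kΩ.
Node voltage V_A = V_in · R_p/(R_s + R_p) = 25.1 × 0.5959 = 14.96 V.
Branch current I = V_A/R_b = 14.96/11.5 = 1.301 mA.
(Equivalently: I_total = 7.513 mA, then current-divider fraction G_k/ΣG = 0.1731.)

I ≈ 1.30 mA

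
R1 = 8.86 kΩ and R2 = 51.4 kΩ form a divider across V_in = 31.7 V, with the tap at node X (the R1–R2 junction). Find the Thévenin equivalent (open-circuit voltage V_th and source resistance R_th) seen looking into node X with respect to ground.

With X open, the divider is unloaded: V_th = 31.7 × 51.4/60.26 = 27.04 V.
Looking into X with the source shorted: R_th = R1·R2/(R1+R2) = 8.860 × 51.4/60.26 = 7.557 kΩ.

V_th ≈ 27.0 V, R_th ≈ 7.56 kΩ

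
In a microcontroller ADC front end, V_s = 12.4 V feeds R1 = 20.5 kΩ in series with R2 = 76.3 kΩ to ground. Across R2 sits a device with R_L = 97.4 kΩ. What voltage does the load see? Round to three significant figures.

V_out ≈ 8.38 V

First combine the lower leg with the load: R2 ‖ R_L = 42.78 kΩ.
Then V_out = V_s · R2'/(R1 + R2') = 12.4 × 42.78/63.28 = 8.383 V.
(Unloaded it would be 9.77 V; the load pulls it down.)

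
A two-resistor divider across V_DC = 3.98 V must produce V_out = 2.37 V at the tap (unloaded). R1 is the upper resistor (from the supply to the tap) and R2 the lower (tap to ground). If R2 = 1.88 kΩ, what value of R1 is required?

V_out/V_DC = R2/(R1+R2) = 0.5955.
Rearranging, R1 = R2·(1−k)/k = 1.88 × 0.6793 = 1.277 kΩ.

R1 ≈ 1.28 kΩ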